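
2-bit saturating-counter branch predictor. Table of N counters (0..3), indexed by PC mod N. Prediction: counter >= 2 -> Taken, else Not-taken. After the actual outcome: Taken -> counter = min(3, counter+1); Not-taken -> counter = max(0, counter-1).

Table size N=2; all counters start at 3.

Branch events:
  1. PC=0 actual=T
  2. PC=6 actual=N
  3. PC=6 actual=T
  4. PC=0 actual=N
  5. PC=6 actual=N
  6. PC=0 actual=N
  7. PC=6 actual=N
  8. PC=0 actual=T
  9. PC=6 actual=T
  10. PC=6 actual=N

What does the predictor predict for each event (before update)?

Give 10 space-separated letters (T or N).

Ev 1: PC=0 idx=0 pred=T actual=T -> ctr[0]=3
Ev 2: PC=6 idx=0 pred=T actual=N -> ctr[0]=2
Ev 3: PC=6 idx=0 pred=T actual=T -> ctr[0]=3
Ev 4: PC=0 idx=0 pred=T actual=N -> ctr[0]=2
Ev 5: PC=6 idx=0 pred=T actual=N -> ctr[0]=1
Ev 6: PC=0 idx=0 pred=N actual=N -> ctr[0]=0
Ev 7: PC=6 idx=0 pred=N actual=N -> ctr[0]=0
Ev 8: PC=0 idx=0 pred=N actual=T -> ctr[0]=1
Ev 9: PC=6 idx=0 pred=N actual=T -> ctr[0]=2
Ev 10: PC=6 idx=0 pred=T actual=N -> ctr[0]=1

Answer: T T T T T N N N N T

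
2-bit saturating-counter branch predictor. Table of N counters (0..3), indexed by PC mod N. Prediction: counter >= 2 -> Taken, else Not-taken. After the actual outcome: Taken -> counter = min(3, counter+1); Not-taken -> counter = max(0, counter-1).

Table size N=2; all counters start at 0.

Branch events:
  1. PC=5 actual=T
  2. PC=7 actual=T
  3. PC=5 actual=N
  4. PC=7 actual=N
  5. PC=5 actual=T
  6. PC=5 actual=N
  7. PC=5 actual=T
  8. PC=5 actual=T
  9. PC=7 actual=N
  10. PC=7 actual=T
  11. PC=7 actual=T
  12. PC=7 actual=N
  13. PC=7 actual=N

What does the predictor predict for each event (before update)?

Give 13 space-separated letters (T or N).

Answer: N N T N N N N N T N T T T

Derivation:
Ev 1: PC=5 idx=1 pred=N actual=T -> ctr[1]=1
Ev 2: PC=7 idx=1 pred=N actual=T -> ctr[1]=2
Ev 3: PC=5 idx=1 pred=T actual=N -> ctr[1]=1
Ev 4: PC=7 idx=1 pred=N actual=N -> ctr[1]=0
Ev 5: PC=5 idx=1 pred=N actual=T -> ctr[1]=1
Ev 6: PC=5 idx=1 pred=N actual=N -> ctr[1]=0
Ev 7: PC=5 idx=1 pred=N actual=T -> ctr[1]=1
Ev 8: PC=5 idx=1 pred=N actual=T -> ctr[1]=2
Ev 9: PC=7 idx=1 pred=T actual=N -> ctr[1]=1
Ev 10: PC=7 idx=1 pred=N actual=T -> ctr[1]=2
Ev 11: PC=7 idx=1 pred=T actual=T -> ctr[1]=3
Ev 12: PC=7 idx=1 pred=T actual=N -> ctr[1]=2
Ev 13: PC=7 idx=1 pred=T actual=N -> ctr[1]=1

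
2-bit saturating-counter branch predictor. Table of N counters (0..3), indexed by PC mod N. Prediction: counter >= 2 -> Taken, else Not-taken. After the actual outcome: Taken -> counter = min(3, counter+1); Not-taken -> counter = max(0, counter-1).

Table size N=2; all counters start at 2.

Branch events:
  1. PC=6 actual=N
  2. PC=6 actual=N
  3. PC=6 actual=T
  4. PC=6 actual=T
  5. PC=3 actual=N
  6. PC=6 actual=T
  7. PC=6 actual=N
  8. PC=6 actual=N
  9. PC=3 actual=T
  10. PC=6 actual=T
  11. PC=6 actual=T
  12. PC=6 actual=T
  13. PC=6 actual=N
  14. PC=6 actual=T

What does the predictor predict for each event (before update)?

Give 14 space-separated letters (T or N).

Answer: T N N N T T T T N N T T T T

Derivation:
Ev 1: PC=6 idx=0 pred=T actual=N -> ctr[0]=1
Ev 2: PC=6 idx=0 pred=N actual=N -> ctr[0]=0
Ev 3: PC=6 idx=0 pred=N actual=T -> ctr[0]=1
Ev 4: PC=6 idx=0 pred=N actual=T -> ctr[0]=2
Ev 5: PC=3 idx=1 pred=T actual=N -> ctr[1]=1
Ev 6: PC=6 idx=0 pred=T actual=T -> ctr[0]=3
Ev 7: PC=6 idx=0 pred=T actual=N -> ctr[0]=2
Ev 8: PC=6 idx=0 pred=T actual=N -> ctr[0]=1
Ev 9: PC=3 idx=1 pred=N actual=T -> ctr[1]=2
Ev 10: PC=6 idx=0 pred=N actual=T -> ctr[0]=2
Ev 11: PC=6 idx=0 pred=T actual=T -> ctr[0]=3
Ev 12: PC=6 idx=0 pred=T actual=T -> ctr[0]=3
Ev 13: PC=6 idx=0 pred=T actual=N -> ctr[0]=2
Ev 14: PC=6 idx=0 pred=T actual=T -> ctr[0]=3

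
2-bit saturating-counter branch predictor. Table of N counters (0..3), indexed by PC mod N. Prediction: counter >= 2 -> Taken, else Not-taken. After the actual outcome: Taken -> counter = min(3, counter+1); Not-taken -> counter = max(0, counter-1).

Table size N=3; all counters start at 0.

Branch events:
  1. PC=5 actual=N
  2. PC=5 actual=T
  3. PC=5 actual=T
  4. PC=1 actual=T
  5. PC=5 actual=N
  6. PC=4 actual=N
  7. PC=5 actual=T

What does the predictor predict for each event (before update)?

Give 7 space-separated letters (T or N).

Ev 1: PC=5 idx=2 pred=N actual=N -> ctr[2]=0
Ev 2: PC=5 idx=2 pred=N actual=T -> ctr[2]=1
Ev 3: PC=5 idx=2 pred=N actual=T -> ctr[2]=2
Ev 4: PC=1 idx=1 pred=N actual=T -> ctr[1]=1
Ev 5: PC=5 idx=2 pred=T actual=N -> ctr[2]=1
Ev 6: PC=4 idx=1 pred=N actual=N -> ctr[1]=0
Ev 7: PC=5 idx=2 pred=N actual=T -> ctr[2]=2

Answer: N N N N T N N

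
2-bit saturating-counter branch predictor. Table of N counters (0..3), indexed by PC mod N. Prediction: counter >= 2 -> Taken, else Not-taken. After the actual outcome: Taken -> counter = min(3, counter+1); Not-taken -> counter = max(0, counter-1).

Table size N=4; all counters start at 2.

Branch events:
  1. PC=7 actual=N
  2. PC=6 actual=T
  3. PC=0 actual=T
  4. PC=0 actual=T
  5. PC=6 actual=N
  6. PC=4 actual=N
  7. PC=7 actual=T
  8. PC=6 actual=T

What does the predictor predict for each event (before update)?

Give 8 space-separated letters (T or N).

Answer: T T T T T T N T

Derivation:
Ev 1: PC=7 idx=3 pred=T actual=N -> ctr[3]=1
Ev 2: PC=6 idx=2 pred=T actual=T -> ctr[2]=3
Ev 3: PC=0 idx=0 pred=T actual=T -> ctr[0]=3
Ev 4: PC=0 idx=0 pred=T actual=T -> ctr[0]=3
Ev 5: PC=6 idx=2 pred=T actual=N -> ctr[2]=2
Ev 6: PC=4 idx=0 pred=T actual=N -> ctr[0]=2
Ev 7: PC=7 idx=3 pred=N actual=T -> ctr[3]=2
Ev 8: PC=6 idx=2 pred=T actual=T -> ctr[2]=3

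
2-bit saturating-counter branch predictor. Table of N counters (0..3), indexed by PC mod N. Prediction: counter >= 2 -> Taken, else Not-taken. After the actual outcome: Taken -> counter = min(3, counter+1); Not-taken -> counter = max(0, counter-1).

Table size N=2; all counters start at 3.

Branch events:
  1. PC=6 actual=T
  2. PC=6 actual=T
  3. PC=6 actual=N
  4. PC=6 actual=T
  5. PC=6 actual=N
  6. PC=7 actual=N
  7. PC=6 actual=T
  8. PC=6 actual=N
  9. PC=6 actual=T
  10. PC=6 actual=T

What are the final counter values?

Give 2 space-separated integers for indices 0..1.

Ev 1: PC=6 idx=0 pred=T actual=T -> ctr[0]=3
Ev 2: PC=6 idx=0 pred=T actual=T -> ctr[0]=3
Ev 3: PC=6 idx=0 pred=T actual=N -> ctr[0]=2
Ev 4: PC=6 idx=0 pred=T actual=T -> ctr[0]=3
Ev 5: PC=6 idx=0 pred=T actual=N -> ctr[0]=2
Ev 6: PC=7 idx=1 pred=T actual=N -> ctr[1]=2
Ev 7: PC=6 idx=0 pred=T actual=T -> ctr[0]=3
Ev 8: PC=6 idx=0 pred=T actual=N -> ctr[0]=2
Ev 9: PC=6 idx=0 pred=T actual=T -> ctr[0]=3
Ev 10: PC=6 idx=0 pred=T actual=T -> ctr[0]=3

Answer: 3 2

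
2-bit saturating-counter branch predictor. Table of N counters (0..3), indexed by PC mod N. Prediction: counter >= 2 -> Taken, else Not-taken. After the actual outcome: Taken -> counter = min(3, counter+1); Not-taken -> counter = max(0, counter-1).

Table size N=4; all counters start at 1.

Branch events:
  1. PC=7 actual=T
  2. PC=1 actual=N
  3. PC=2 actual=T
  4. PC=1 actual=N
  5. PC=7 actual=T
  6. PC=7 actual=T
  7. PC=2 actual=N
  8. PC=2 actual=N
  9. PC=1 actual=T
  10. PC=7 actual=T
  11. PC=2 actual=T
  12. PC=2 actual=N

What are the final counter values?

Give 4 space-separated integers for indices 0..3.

Answer: 1 1 0 3

Derivation:
Ev 1: PC=7 idx=3 pred=N actual=T -> ctr[3]=2
Ev 2: PC=1 idx=1 pred=N actual=N -> ctr[1]=0
Ev 3: PC=2 idx=2 pred=N actual=T -> ctr[2]=2
Ev 4: PC=1 idx=1 pred=N actual=N -> ctr[1]=0
Ev 5: PC=7 idx=3 pred=T actual=T -> ctr[3]=3
Ev 6: PC=7 idx=3 pred=T actual=T -> ctr[3]=3
Ev 7: PC=2 idx=2 pred=T actual=N -> ctr[2]=1
Ev 8: PC=2 idx=2 pred=N actual=N -> ctr[2]=0
Ev 9: PC=1 idx=1 pred=N actual=T -> ctr[1]=1
Ev 10: PC=7 idx=3 pred=T actual=T -> ctr[3]=3
Ev 11: PC=2 idx=2 pred=N actual=T -> ctr[2]=1
Ev 12: PC=2 idx=2 pred=N actual=N -> ctr[2]=0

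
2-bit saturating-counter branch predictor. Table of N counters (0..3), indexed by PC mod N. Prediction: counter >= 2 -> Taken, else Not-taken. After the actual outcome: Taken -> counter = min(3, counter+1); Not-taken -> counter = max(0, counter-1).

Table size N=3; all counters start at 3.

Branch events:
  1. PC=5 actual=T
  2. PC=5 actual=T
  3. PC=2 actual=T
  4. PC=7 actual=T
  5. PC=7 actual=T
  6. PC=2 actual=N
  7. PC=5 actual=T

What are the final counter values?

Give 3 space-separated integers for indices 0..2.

Ev 1: PC=5 idx=2 pred=T actual=T -> ctr[2]=3
Ev 2: PC=5 idx=2 pred=T actual=T -> ctr[2]=3
Ev 3: PC=2 idx=2 pred=T actual=T -> ctr[2]=3
Ev 4: PC=7 idx=1 pred=T actual=T -> ctr[1]=3
Ev 5: PC=7 idx=1 pred=T actual=T -> ctr[1]=3
Ev 6: PC=2 idx=2 pred=T actual=N -> ctr[2]=2
Ev 7: PC=5 idx=2 pred=T actual=T -> ctr[2]=3

Answer: 3 3 3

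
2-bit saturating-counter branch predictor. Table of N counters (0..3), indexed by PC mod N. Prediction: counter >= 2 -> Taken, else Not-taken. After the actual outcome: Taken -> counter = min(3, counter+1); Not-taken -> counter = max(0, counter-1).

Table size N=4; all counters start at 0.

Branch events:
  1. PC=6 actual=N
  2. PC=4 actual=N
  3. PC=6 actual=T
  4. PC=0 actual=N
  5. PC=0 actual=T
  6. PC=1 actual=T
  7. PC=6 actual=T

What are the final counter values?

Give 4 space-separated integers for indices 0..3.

Ev 1: PC=6 idx=2 pred=N actual=N -> ctr[2]=0
Ev 2: PC=4 idx=0 pred=N actual=N -> ctr[0]=0
Ev 3: PC=6 idx=2 pred=N actual=T -> ctr[2]=1
Ev 4: PC=0 idx=0 pred=N actual=N -> ctr[0]=0
Ev 5: PC=0 idx=0 pred=N actual=T -> ctr[0]=1
Ev 6: PC=1 idx=1 pred=N actual=T -> ctr[1]=1
Ev 7: PC=6 idx=2 pred=N actual=T -> ctr[2]=2

Answer: 1 1 2 0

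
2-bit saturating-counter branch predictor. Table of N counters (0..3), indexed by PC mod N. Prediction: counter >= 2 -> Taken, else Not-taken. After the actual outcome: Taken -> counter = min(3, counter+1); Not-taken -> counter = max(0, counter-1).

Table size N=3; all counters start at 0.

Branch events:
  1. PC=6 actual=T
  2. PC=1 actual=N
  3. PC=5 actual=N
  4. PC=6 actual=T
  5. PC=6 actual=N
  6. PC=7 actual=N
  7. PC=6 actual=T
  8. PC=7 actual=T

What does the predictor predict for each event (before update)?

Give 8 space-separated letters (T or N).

Answer: N N N N T N N N

Derivation:
Ev 1: PC=6 idx=0 pred=N actual=T -> ctr[0]=1
Ev 2: PC=1 idx=1 pred=N actual=N -> ctr[1]=0
Ev 3: PC=5 idx=2 pred=N actual=N -> ctr[2]=0
Ev 4: PC=6 idx=0 pred=N actual=T -> ctr[0]=2
Ev 5: PC=6 idx=0 pred=T actual=N -> ctr[0]=1
Ev 6: PC=7 idx=1 pred=N actual=N -> ctr[1]=0
Ev 7: PC=6 idx=0 pred=N actual=T -> ctr[0]=2
Ev 8: PC=7 idx=1 pred=N actual=T -> ctr[1]=1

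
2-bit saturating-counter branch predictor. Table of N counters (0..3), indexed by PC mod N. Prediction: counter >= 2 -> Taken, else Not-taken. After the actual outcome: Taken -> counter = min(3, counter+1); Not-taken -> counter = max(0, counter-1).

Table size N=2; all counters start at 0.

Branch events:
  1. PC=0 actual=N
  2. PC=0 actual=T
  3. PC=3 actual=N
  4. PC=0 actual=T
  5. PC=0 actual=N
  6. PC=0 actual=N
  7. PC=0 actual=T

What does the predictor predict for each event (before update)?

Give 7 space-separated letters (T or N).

Answer: N N N N T N N

Derivation:
Ev 1: PC=0 idx=0 pred=N actual=N -> ctr[0]=0
Ev 2: PC=0 idx=0 pred=N actual=T -> ctr[0]=1
Ev 3: PC=3 idx=1 pred=N actual=N -> ctr[1]=0
Ev 4: PC=0 idx=0 pred=N actual=T -> ctr[0]=2
Ev 5: PC=0 idx=0 pred=T actual=N -> ctr[0]=1
Ev 6: PC=0 idx=0 pred=N actual=N -> ctr[0]=0
Ev 7: PC=0 idx=0 pred=N actual=T -> ctr[0]=1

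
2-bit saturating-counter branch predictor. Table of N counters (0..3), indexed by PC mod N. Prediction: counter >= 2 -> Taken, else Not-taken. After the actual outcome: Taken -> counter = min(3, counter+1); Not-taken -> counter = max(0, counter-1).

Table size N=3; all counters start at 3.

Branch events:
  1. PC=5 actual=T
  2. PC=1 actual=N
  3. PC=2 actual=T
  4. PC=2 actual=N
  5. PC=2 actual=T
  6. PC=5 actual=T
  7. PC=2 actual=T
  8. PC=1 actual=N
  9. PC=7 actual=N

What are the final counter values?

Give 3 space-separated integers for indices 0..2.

Ev 1: PC=5 idx=2 pred=T actual=T -> ctr[2]=3
Ev 2: PC=1 idx=1 pred=T actual=N -> ctr[1]=2
Ev 3: PC=2 idx=2 pred=T actual=T -> ctr[2]=3
Ev 4: PC=2 idx=2 pred=T actual=N -> ctr[2]=2
Ev 5: PC=2 idx=2 pred=T actual=T -> ctr[2]=3
Ev 6: PC=5 idx=2 pred=T actual=T -> ctr[2]=3
Ev 7: PC=2 idx=2 pred=T actual=T -> ctr[2]=3
Ev 8: PC=1 idx=1 pred=T actual=N -> ctr[1]=1
Ev 9: PC=7 idx=1 pred=N actual=N -> ctr[1]=0

Answer: 3 0 3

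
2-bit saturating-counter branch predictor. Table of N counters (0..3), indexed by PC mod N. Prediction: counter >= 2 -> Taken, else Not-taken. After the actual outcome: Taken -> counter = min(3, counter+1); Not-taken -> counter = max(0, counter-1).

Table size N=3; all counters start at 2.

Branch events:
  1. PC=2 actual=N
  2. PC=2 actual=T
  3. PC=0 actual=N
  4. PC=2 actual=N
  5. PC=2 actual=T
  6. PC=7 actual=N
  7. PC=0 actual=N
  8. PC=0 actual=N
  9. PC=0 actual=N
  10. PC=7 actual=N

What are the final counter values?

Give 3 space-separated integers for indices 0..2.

Answer: 0 0 2

Derivation:
Ev 1: PC=2 idx=2 pred=T actual=N -> ctr[2]=1
Ev 2: PC=2 idx=2 pred=N actual=T -> ctr[2]=2
Ev 3: PC=0 idx=0 pred=T actual=N -> ctr[0]=1
Ev 4: PC=2 idx=2 pred=T actual=N -> ctr[2]=1
Ev 5: PC=2 idx=2 pred=N actual=T -> ctr[2]=2
Ev 6: PC=7 idx=1 pred=T actual=N -> ctr[1]=1
Ev 7: PC=0 idx=0 pred=N actual=N -> ctr[0]=0
Ev 8: PC=0 idx=0 pred=N actual=N -> ctr[0]=0
Ev 9: PC=0 idx=0 pred=N actual=N -> ctr[0]=0
Ev 10: PC=7 idx=1 pred=N actual=N -> ctr[1]=0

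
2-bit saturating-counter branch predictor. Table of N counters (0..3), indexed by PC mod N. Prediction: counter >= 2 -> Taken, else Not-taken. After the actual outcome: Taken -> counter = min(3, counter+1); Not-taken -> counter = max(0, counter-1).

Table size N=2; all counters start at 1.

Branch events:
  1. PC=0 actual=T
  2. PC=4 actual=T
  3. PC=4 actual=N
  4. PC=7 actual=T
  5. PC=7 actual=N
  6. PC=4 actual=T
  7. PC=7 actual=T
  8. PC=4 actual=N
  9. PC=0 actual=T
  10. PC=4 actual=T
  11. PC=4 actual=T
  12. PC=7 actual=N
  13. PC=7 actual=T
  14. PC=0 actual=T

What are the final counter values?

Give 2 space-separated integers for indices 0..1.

Ev 1: PC=0 idx=0 pred=N actual=T -> ctr[0]=2
Ev 2: PC=4 idx=0 pred=T actual=T -> ctr[0]=3
Ev 3: PC=4 idx=0 pred=T actual=N -> ctr[0]=2
Ev 4: PC=7 idx=1 pred=N actual=T -> ctr[1]=2
Ev 5: PC=7 idx=1 pred=T actual=N -> ctr[1]=1
Ev 6: PC=4 idx=0 pred=T actual=T -> ctr[0]=3
Ev 7: PC=7 idx=1 pred=N actual=T -> ctr[1]=2
Ev 8: PC=4 idx=0 pred=T actual=N -> ctr[0]=2
Ev 9: PC=0 idx=0 pred=T actual=T -> ctr[0]=3
Ev 10: PC=4 idx=0 pred=T actual=T -> ctr[0]=3
Ev 11: PC=4 idx=0 pred=T actual=T -> ctr[0]=3
Ev 12: PC=7 idx=1 pred=T actual=N -> ctr[1]=1
Ev 13: PC=7 idx=1 pred=N actual=T -> ctr[1]=2
Ev 14: PC=0 idx=0 pred=T actual=T -> ctr[0]=3

Answer: 3 2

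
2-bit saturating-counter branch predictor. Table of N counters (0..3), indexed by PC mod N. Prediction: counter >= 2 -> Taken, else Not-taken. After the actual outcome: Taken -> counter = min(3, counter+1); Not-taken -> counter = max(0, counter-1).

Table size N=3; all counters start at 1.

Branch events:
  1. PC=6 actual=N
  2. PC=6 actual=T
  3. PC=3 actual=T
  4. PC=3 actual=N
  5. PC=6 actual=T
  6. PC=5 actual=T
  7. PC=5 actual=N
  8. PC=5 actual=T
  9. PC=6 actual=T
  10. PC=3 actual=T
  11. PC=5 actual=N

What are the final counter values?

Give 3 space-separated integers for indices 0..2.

Ev 1: PC=6 idx=0 pred=N actual=N -> ctr[0]=0
Ev 2: PC=6 idx=0 pred=N actual=T -> ctr[0]=1
Ev 3: PC=3 idx=0 pred=N actual=T -> ctr[0]=2
Ev 4: PC=3 idx=0 pred=T actual=N -> ctr[0]=1
Ev 5: PC=6 idx=0 pred=N actual=T -> ctr[0]=2
Ev 6: PC=5 idx=2 pred=N actual=T -> ctr[2]=2
Ev 7: PC=5 idx=2 pred=T actual=N -> ctr[2]=1
Ev 8: PC=5 idx=2 pred=N actual=T -> ctr[2]=2
Ev 9: PC=6 idx=0 pred=T actual=T -> ctr[0]=3
Ev 10: PC=3 idx=0 pred=T actual=T -> ctr[0]=3
Ev 11: PC=5 idx=2 pred=T actual=N -> ctr[2]=1

Answer: 3 1 1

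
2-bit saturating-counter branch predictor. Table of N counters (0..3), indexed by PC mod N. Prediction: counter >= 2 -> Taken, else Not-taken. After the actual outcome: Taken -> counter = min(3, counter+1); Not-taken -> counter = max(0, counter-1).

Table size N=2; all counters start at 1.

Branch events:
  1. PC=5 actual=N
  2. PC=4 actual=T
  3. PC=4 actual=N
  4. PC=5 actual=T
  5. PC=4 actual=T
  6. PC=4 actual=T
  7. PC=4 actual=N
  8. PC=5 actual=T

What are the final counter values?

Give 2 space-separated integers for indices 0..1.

Answer: 2 2

Derivation:
Ev 1: PC=5 idx=1 pred=N actual=N -> ctr[1]=0
Ev 2: PC=4 idx=0 pred=N actual=T -> ctr[0]=2
Ev 3: PC=4 idx=0 pred=T actual=N -> ctr[0]=1
Ev 4: PC=5 idx=1 pred=N actual=T -> ctr[1]=1
Ev 5: PC=4 idx=0 pred=N actual=T -> ctr[0]=2
Ev 6: PC=4 idx=0 pred=T actual=T -> ctr[0]=3
Ev 7: PC=4 idx=0 pred=T actual=N -> ctr[0]=2
Ev 8: PC=5 idx=1 pred=N actual=T -> ctr[1]=2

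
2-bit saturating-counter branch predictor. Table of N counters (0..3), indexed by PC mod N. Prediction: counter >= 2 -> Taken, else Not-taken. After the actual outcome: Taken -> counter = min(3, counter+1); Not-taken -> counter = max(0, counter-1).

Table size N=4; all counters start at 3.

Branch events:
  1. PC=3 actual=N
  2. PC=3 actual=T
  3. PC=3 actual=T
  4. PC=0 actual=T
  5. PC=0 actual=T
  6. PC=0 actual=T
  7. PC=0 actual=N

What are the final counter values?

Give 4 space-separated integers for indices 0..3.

Ev 1: PC=3 idx=3 pred=T actual=N -> ctr[3]=2
Ev 2: PC=3 idx=3 pred=T actual=T -> ctr[3]=3
Ev 3: PC=3 idx=3 pred=T actual=T -> ctr[3]=3
Ev 4: PC=0 idx=0 pred=T actual=T -> ctr[0]=3
Ev 5: PC=0 idx=0 pred=T actual=T -> ctr[0]=3
Ev 6: PC=0 idx=0 pred=T actual=T -> ctr[0]=3
Ev 7: PC=0 idx=0 pred=T actual=N -> ctr[0]=2

Answer: 2 3 3 3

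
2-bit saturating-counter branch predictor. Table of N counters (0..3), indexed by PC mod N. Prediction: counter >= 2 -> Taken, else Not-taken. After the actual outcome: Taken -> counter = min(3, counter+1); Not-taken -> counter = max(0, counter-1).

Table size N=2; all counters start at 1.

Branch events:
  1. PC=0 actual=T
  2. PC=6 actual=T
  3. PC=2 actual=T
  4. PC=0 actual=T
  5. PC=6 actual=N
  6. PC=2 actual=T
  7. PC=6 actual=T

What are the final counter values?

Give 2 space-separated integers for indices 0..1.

Answer: 3 1

Derivation:
Ev 1: PC=0 idx=0 pred=N actual=T -> ctr[0]=2
Ev 2: PC=6 idx=0 pred=T actual=T -> ctr[0]=3
Ev 3: PC=2 idx=0 pred=T actual=T -> ctr[0]=3
Ev 4: PC=0 idx=0 pred=T actual=T -> ctr[0]=3
Ev 5: PC=6 idx=0 pred=T actual=N -> ctr[0]=2
Ev 6: PC=2 idx=0 pred=T actual=T -> ctr[0]=3
Ev 7: PC=6 idx=0 pred=T actual=T -> ctr[0]=3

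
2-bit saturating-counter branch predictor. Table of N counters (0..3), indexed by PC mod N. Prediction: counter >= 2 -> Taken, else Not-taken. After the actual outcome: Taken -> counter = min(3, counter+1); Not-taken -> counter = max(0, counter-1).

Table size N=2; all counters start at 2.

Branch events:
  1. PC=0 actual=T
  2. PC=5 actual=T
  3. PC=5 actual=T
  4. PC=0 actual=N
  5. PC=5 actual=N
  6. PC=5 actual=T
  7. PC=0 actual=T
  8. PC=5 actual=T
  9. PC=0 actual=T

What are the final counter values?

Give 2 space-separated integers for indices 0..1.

Answer: 3 3

Derivation:
Ev 1: PC=0 idx=0 pred=T actual=T -> ctr[0]=3
Ev 2: PC=5 idx=1 pred=T actual=T -> ctr[1]=3
Ev 3: PC=5 idx=1 pred=T actual=T -> ctr[1]=3
Ev 4: PC=0 idx=0 pred=T actual=N -> ctr[0]=2
Ev 5: PC=5 idx=1 pred=T actual=N -> ctr[1]=2
Ev 6: PC=5 idx=1 pred=T actual=T -> ctr[1]=3
Ev 7: PC=0 idx=0 pred=T actual=T -> ctr[0]=3
Ev 8: PC=5 idx=1 pred=T actual=T -> ctr[1]=3
Ev 9: PC=0 idx=0 pred=T actual=T -> ctr[0]=3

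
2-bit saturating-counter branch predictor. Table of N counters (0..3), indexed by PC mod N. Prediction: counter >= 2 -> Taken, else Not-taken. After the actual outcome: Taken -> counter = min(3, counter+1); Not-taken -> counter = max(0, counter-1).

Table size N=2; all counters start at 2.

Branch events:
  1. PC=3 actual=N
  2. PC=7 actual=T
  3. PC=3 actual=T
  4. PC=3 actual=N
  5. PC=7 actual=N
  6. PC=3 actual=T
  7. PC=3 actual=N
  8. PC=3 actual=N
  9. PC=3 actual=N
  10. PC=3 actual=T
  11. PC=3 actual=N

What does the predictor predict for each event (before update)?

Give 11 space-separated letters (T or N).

Answer: T N T T T N T N N N N

Derivation:
Ev 1: PC=3 idx=1 pred=T actual=N -> ctr[1]=1
Ev 2: PC=7 idx=1 pred=N actual=T -> ctr[1]=2
Ev 3: PC=3 idx=1 pred=T actual=T -> ctr[1]=3
Ev 4: PC=3 idx=1 pred=T actual=N -> ctr[1]=2
Ev 5: PC=7 idx=1 pred=T actual=N -> ctr[1]=1
Ev 6: PC=3 idx=1 pred=N actual=T -> ctr[1]=2
Ev 7: PC=3 idx=1 pred=T actual=N -> ctr[1]=1
Ev 8: PC=3 idx=1 pred=N actual=N -> ctr[1]=0
Ev 9: PC=3 idx=1 pred=N actual=N -> ctr[1]=0
Ev 10: PC=3 idx=1 pred=N actual=T -> ctr[1]=1
Ev 11: PC=3 idx=1 pred=N actual=N -> ctr[1]=0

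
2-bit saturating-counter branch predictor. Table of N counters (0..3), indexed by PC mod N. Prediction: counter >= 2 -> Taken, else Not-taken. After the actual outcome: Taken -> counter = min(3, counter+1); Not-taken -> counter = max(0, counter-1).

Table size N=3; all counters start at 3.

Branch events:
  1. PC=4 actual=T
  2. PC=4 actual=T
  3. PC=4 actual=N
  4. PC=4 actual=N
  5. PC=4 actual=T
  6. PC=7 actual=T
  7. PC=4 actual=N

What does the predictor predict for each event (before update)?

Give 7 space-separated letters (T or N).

Answer: T T T T N T T

Derivation:
Ev 1: PC=4 idx=1 pred=T actual=T -> ctr[1]=3
Ev 2: PC=4 idx=1 pred=T actual=T -> ctr[1]=3
Ev 3: PC=4 idx=1 pred=T actual=N -> ctr[1]=2
Ev 4: PC=4 idx=1 pred=T actual=N -> ctr[1]=1
Ev 5: PC=4 idx=1 pred=N actual=T -> ctr[1]=2
Ev 6: PC=7 idx=1 pred=T actual=T -> ctr[1]=3
Ev 7: PC=4 idx=1 pred=T actual=N -> ctr[1]=2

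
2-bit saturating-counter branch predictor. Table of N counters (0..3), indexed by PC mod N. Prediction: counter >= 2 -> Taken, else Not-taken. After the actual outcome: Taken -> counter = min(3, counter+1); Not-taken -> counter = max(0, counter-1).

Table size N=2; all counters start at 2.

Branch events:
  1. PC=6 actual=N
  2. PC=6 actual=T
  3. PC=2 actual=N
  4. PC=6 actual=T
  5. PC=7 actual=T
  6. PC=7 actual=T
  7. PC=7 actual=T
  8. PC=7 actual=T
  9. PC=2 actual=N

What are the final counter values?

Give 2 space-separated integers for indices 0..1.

Ev 1: PC=6 idx=0 pred=T actual=N -> ctr[0]=1
Ev 2: PC=6 idx=0 pred=N actual=T -> ctr[0]=2
Ev 3: PC=2 idx=0 pred=T actual=N -> ctr[0]=1
Ev 4: PC=6 idx=0 pred=N actual=T -> ctr[0]=2
Ev 5: PC=7 idx=1 pred=T actual=T -> ctr[1]=3
Ev 6: PC=7 idx=1 pred=T actual=T -> ctr[1]=3
Ev 7: PC=7 idx=1 pred=T actual=T -> ctr[1]=3
Ev 8: PC=7 idx=1 pred=T actual=T -> ctr[1]=3
Ev 9: PC=2 idx=0 pred=T actual=N -> ctr[0]=1

Answer: 1 3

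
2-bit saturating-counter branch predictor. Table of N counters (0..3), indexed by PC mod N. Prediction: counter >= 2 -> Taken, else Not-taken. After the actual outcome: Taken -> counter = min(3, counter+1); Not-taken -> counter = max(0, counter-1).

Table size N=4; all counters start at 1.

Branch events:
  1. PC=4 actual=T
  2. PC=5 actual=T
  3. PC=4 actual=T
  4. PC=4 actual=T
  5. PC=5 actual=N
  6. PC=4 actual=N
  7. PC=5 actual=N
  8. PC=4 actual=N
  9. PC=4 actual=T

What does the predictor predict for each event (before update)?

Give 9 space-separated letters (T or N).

Ev 1: PC=4 idx=0 pred=N actual=T -> ctr[0]=2
Ev 2: PC=5 idx=1 pred=N actual=T -> ctr[1]=2
Ev 3: PC=4 idx=0 pred=T actual=T -> ctr[0]=3
Ev 4: PC=4 idx=0 pred=T actual=T -> ctr[0]=3
Ev 5: PC=5 idx=1 pred=T actual=N -> ctr[1]=1
Ev 6: PC=4 idx=0 pred=T actual=N -> ctr[0]=2
Ev 7: PC=5 idx=1 pred=N actual=N -> ctr[1]=0
Ev 8: PC=4 idx=0 pred=T actual=N -> ctr[0]=1
Ev 9: PC=4 idx=0 pred=N actual=T -> ctr[0]=2

Answer: N N T T T T N T N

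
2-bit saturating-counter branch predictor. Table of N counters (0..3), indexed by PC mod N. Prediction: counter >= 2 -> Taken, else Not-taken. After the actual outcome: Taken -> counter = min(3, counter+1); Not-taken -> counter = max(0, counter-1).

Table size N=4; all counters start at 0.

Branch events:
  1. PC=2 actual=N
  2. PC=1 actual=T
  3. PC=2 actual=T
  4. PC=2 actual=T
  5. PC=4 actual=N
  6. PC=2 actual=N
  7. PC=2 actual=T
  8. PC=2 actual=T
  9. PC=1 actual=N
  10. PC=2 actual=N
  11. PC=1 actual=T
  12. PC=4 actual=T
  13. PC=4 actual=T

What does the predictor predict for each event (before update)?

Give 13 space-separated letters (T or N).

Ev 1: PC=2 idx=2 pred=N actual=N -> ctr[2]=0
Ev 2: PC=1 idx=1 pred=N actual=T -> ctr[1]=1
Ev 3: PC=2 idx=2 pred=N actual=T -> ctr[2]=1
Ev 4: PC=2 idx=2 pred=N actual=T -> ctr[2]=2
Ev 5: PC=4 idx=0 pred=N actual=N -> ctr[0]=0
Ev 6: PC=2 idx=2 pred=T actual=N -> ctr[2]=1
Ev 7: PC=2 idx=2 pred=N actual=T -> ctr[2]=2
Ev 8: PC=2 idx=2 pred=T actual=T -> ctr[2]=3
Ev 9: PC=1 idx=1 pred=N actual=N -> ctr[1]=0
Ev 10: PC=2 idx=2 pred=T actual=N -> ctr[2]=2
Ev 11: PC=1 idx=1 pred=N actual=T -> ctr[1]=1
Ev 12: PC=4 idx=0 pred=N actual=T -> ctr[0]=1
Ev 13: PC=4 idx=0 pred=N actual=T -> ctr[0]=2

Answer: N N N N N T N T N T N N N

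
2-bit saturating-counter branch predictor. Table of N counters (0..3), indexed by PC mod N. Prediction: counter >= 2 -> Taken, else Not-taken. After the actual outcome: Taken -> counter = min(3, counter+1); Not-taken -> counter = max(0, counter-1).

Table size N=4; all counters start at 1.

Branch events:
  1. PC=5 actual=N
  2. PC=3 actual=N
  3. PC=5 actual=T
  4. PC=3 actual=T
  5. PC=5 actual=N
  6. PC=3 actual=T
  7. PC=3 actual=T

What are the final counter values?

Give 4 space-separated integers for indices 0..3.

Ev 1: PC=5 idx=1 pred=N actual=N -> ctr[1]=0
Ev 2: PC=3 idx=3 pred=N actual=N -> ctr[3]=0
Ev 3: PC=5 idx=1 pred=N actual=T -> ctr[1]=1
Ev 4: PC=3 idx=3 pred=N actual=T -> ctr[3]=1
Ev 5: PC=5 idx=1 pred=N actual=N -> ctr[1]=0
Ev 6: PC=3 idx=3 pred=N actual=T -> ctr[3]=2
Ev 7: PC=3 idx=3 pred=T actual=T -> ctr[3]=3

Answer: 1 0 1 3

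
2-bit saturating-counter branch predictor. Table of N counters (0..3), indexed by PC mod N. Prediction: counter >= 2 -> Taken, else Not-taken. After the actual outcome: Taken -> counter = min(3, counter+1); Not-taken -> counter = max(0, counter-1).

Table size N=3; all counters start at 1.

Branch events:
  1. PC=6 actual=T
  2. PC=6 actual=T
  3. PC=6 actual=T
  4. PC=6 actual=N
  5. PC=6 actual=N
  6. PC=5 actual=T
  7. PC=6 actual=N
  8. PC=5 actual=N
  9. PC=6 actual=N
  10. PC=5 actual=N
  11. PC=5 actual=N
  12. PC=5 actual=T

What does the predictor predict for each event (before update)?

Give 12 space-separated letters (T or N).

Ev 1: PC=6 idx=0 pred=N actual=T -> ctr[0]=2
Ev 2: PC=6 idx=0 pred=T actual=T -> ctr[0]=3
Ev 3: PC=6 idx=0 pred=T actual=T -> ctr[0]=3
Ev 4: PC=6 idx=0 pred=T actual=N -> ctr[0]=2
Ev 5: PC=6 idx=0 pred=T actual=N -> ctr[0]=1
Ev 6: PC=5 idx=2 pred=N actual=T -> ctr[2]=2
Ev 7: PC=6 idx=0 pred=N actual=N -> ctr[0]=0
Ev 8: PC=5 idx=2 pred=T actual=N -> ctr[2]=1
Ev 9: PC=6 idx=0 pred=N actual=N -> ctr[0]=0
Ev 10: PC=5 idx=2 pred=N actual=N -> ctr[2]=0
Ev 11: PC=5 idx=2 pred=N actual=N -> ctr[2]=0
Ev 12: PC=5 idx=2 pred=N actual=T -> ctr[2]=1

Answer: N T T T T N N T N N N N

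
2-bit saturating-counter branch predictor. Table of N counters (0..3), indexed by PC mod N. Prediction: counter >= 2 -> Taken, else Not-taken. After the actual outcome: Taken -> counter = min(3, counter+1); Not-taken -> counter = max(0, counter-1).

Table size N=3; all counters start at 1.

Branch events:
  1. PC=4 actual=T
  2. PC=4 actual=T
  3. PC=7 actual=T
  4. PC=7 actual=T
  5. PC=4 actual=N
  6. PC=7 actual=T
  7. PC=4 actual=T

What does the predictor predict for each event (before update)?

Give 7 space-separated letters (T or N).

Ev 1: PC=4 idx=1 pred=N actual=T -> ctr[1]=2
Ev 2: PC=4 idx=1 pred=T actual=T -> ctr[1]=3
Ev 3: PC=7 idx=1 pred=T actual=T -> ctr[1]=3
Ev 4: PC=7 idx=1 pred=T actual=T -> ctr[1]=3
Ev 5: PC=4 idx=1 pred=T actual=N -> ctr[1]=2
Ev 6: PC=7 idx=1 pred=T actual=T -> ctr[1]=3
Ev 7: PC=4 idx=1 pred=T actual=T -> ctr[1]=3

Answer: N T T T T T T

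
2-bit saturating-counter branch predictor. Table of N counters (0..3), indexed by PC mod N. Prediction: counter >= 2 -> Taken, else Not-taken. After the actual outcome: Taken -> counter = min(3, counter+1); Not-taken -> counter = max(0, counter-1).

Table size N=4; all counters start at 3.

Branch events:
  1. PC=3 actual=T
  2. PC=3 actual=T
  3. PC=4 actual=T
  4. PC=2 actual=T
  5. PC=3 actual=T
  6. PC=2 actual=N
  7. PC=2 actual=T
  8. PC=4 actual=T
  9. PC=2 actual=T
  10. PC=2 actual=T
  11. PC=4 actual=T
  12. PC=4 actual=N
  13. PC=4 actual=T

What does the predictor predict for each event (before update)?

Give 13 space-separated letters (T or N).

Ev 1: PC=3 idx=3 pred=T actual=T -> ctr[3]=3
Ev 2: PC=3 idx=3 pred=T actual=T -> ctr[3]=3
Ev 3: PC=4 idx=0 pred=T actual=T -> ctr[0]=3
Ev 4: PC=2 idx=2 pred=T actual=T -> ctr[2]=3
Ev 5: PC=3 idx=3 pred=T actual=T -> ctr[3]=3
Ev 6: PC=2 idx=2 pred=T actual=N -> ctr[2]=2
Ev 7: PC=2 idx=2 pred=T actual=T -> ctr[2]=3
Ev 8: PC=4 idx=0 pred=T actual=T -> ctr[0]=3
Ev 9: PC=2 idx=2 pred=T actual=T -> ctr[2]=3
Ev 10: PC=2 idx=2 pred=T actual=T -> ctr[2]=3
Ev 11: PC=4 idx=0 pred=T actual=T -> ctr[0]=3
Ev 12: PC=4 idx=0 pred=T actual=N -> ctr[0]=2
Ev 13: PC=4 idx=0 pred=T actual=T -> ctr[0]=3

Answer: T T T T T T T T T T T T T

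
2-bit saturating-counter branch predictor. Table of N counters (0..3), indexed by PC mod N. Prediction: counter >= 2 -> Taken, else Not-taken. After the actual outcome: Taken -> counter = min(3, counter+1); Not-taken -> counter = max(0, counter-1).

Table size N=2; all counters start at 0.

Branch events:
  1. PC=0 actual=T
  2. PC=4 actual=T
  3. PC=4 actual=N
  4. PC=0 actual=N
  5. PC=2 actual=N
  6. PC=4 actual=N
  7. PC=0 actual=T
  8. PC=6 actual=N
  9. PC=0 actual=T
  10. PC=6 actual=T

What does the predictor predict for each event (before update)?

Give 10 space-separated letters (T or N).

Ev 1: PC=0 idx=0 pred=N actual=T -> ctr[0]=1
Ev 2: PC=4 idx=0 pred=N actual=T -> ctr[0]=2
Ev 3: PC=4 idx=0 pred=T actual=N -> ctr[0]=1
Ev 4: PC=0 idx=0 pred=N actual=N -> ctr[0]=0
Ev 5: PC=2 idx=0 pred=N actual=N -> ctr[0]=0
Ev 6: PC=4 idx=0 pred=N actual=N -> ctr[0]=0
Ev 7: PC=0 idx=0 pred=N actual=T -> ctr[0]=1
Ev 8: PC=6 idx=0 pred=N actual=N -> ctr[0]=0
Ev 9: PC=0 idx=0 pred=N actual=T -> ctr[0]=1
Ev 10: PC=6 idx=0 pred=N actual=T -> ctr[0]=2

Answer: N N T N N N N N N N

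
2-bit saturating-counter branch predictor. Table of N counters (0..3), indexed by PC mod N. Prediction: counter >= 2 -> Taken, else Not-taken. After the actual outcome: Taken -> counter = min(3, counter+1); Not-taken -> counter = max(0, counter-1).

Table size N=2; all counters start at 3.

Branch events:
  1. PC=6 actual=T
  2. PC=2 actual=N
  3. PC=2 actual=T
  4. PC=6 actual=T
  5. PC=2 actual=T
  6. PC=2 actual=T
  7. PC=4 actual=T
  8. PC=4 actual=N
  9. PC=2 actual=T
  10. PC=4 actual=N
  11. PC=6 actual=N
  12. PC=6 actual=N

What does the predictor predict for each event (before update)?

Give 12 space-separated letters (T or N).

Ev 1: PC=6 idx=0 pred=T actual=T -> ctr[0]=3
Ev 2: PC=2 idx=0 pred=T actual=N -> ctr[0]=2
Ev 3: PC=2 idx=0 pred=T actual=T -> ctr[0]=3
Ev 4: PC=6 idx=0 pred=T actual=T -> ctr[0]=3
Ev 5: PC=2 idx=0 pred=T actual=T -> ctr[0]=3
Ev 6: PC=2 idx=0 pred=T actual=T -> ctr[0]=3
Ev 7: PC=4 idx=0 pred=T actual=T -> ctr[0]=3
Ev 8: PC=4 idx=0 pred=T actual=N -> ctr[0]=2
Ev 9: PC=2 idx=0 pred=T actual=T -> ctr[0]=3
Ev 10: PC=4 idx=0 pred=T actual=N -> ctr[0]=2
Ev 11: PC=6 idx=0 pred=T actual=N -> ctr[0]=1
Ev 12: PC=6 idx=0 pred=N actual=N -> ctr[0]=0

Answer: T T T T T T T T T T T N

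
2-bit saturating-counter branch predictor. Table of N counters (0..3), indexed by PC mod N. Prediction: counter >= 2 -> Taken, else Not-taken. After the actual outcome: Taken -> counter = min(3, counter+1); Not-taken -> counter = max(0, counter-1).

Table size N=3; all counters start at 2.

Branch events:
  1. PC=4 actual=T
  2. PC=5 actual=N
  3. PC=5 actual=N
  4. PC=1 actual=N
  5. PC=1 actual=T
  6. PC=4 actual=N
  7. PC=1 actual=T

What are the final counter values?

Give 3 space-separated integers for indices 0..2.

Ev 1: PC=4 idx=1 pred=T actual=T -> ctr[1]=3
Ev 2: PC=5 idx=2 pred=T actual=N -> ctr[2]=1
Ev 3: PC=5 idx=2 pred=N actual=N -> ctr[2]=0
Ev 4: PC=1 idx=1 pred=T actual=N -> ctr[1]=2
Ev 5: PC=1 idx=1 pred=T actual=T -> ctr[1]=3
Ev 6: PC=4 idx=1 pred=T actual=N -> ctr[1]=2
Ev 7: PC=1 idx=1 pred=T actual=T -> ctr[1]=3

Answer: 2 3 0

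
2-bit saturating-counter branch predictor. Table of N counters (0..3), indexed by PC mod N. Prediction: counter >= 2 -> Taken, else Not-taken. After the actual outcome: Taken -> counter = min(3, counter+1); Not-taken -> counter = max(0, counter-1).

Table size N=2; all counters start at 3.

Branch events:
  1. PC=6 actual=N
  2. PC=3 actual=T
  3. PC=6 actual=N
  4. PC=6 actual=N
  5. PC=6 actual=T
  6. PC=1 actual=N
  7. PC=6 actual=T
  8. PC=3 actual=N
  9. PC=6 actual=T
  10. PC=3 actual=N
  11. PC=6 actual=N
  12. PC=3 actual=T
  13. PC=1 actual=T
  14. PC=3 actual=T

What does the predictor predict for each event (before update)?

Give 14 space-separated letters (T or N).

Answer: T T T N N T N T T N T N N T

Derivation:
Ev 1: PC=6 idx=0 pred=T actual=N -> ctr[0]=2
Ev 2: PC=3 idx=1 pred=T actual=T -> ctr[1]=3
Ev 3: PC=6 idx=0 pred=T actual=N -> ctr[0]=1
Ev 4: PC=6 idx=0 pred=N actual=N -> ctr[0]=0
Ev 5: PC=6 idx=0 pred=N actual=T -> ctr[0]=1
Ev 6: PC=1 idx=1 pred=T actual=N -> ctr[1]=2
Ev 7: PC=6 idx=0 pred=N actual=T -> ctr[0]=2
Ev 8: PC=3 idx=1 pred=T actual=N -> ctr[1]=1
Ev 9: PC=6 idx=0 pred=T actual=T -> ctr[0]=3
Ev 10: PC=3 idx=1 pred=N actual=N -> ctr[1]=0
Ev 11: PC=6 idx=0 pred=T actual=N -> ctr[0]=2
Ev 12: PC=3 idx=1 pred=N actual=T -> ctr[1]=1
Ev 13: PC=1 idx=1 pred=N actual=T -> ctr[1]=2
Ev 14: PC=3 idx=1 pred=T actual=T -> ctr[1]=3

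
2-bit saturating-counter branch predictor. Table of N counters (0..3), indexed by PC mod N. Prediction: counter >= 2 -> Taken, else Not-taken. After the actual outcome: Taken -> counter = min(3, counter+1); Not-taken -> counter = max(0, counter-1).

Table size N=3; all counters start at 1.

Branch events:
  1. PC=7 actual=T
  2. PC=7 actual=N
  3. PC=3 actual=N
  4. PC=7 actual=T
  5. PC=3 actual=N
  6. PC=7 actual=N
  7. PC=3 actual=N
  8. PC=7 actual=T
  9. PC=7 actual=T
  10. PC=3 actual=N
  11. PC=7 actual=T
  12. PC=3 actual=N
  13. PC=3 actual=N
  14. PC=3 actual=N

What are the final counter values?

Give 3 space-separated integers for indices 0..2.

Ev 1: PC=7 idx=1 pred=N actual=T -> ctr[1]=2
Ev 2: PC=7 idx=1 pred=T actual=N -> ctr[1]=1
Ev 3: PC=3 idx=0 pred=N actual=N -> ctr[0]=0
Ev 4: PC=7 idx=1 pred=N actual=T -> ctr[1]=2
Ev 5: PC=3 idx=0 pred=N actual=N -> ctr[0]=0
Ev 6: PC=7 idx=1 pred=T actual=N -> ctr[1]=1
Ev 7: PC=3 idx=0 pred=N actual=N -> ctr[0]=0
Ev 8: PC=7 idx=1 pred=N actual=T -> ctr[1]=2
Ev 9: PC=7 idx=1 pred=T actual=T -> ctr[1]=3
Ev 10: PC=3 idx=0 pred=N actual=N -> ctr[0]=0
Ev 11: PC=7 idx=1 pred=T actual=T -> ctr[1]=3
Ev 12: PC=3 idx=0 pred=N actual=N -> ctr[0]=0
Ev 13: PC=3 idx=0 pred=N actual=N -> ctr[0]=0
Ev 14: PC=3 idx=0 pred=N actual=N -> ctr[0]=0

Answer: 0 3 1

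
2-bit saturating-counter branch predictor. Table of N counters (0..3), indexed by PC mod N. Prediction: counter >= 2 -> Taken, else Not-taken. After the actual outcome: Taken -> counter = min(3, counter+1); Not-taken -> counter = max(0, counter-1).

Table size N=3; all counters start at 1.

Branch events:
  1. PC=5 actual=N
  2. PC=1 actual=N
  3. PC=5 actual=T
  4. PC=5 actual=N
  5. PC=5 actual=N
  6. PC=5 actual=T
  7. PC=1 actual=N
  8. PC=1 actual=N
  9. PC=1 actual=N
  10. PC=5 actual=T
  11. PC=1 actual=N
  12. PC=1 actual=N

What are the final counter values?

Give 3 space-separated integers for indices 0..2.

Answer: 1 0 2

Derivation:
Ev 1: PC=5 idx=2 pred=N actual=N -> ctr[2]=0
Ev 2: PC=1 idx=1 pred=N actual=N -> ctr[1]=0
Ev 3: PC=5 idx=2 pred=N actual=T -> ctr[2]=1
Ev 4: PC=5 idx=2 pred=N actual=N -> ctr[2]=0
Ev 5: PC=5 idx=2 pred=N actual=N -> ctr[2]=0
Ev 6: PC=5 idx=2 pred=N actual=T -> ctr[2]=1
Ev 7: PC=1 idx=1 pred=N actual=N -> ctr[1]=0
Ev 8: PC=1 idx=1 pred=N actual=N -> ctr[1]=0
Ev 9: PC=1 idx=1 pred=N actual=N -> ctr[1]=0
Ev 10: PC=5 idx=2 pred=N actual=T -> ctr[2]=2
Ev 11: PC=1 idx=1 pred=N actual=N -> ctr[1]=0
Ev 12: PC=1 idx=1 pred=N actual=N -> ctr[1]=0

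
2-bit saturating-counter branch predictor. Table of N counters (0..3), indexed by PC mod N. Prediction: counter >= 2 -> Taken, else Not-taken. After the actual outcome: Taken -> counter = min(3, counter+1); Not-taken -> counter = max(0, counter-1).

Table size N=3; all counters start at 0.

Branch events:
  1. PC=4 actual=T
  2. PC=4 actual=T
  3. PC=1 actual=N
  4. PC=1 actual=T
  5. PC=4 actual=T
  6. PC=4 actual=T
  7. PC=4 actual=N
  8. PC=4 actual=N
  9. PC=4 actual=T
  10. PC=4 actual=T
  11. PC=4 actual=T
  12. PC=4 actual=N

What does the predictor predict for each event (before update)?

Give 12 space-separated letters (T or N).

Ev 1: PC=4 idx=1 pred=N actual=T -> ctr[1]=1
Ev 2: PC=4 idx=1 pred=N actual=T -> ctr[1]=2
Ev 3: PC=1 idx=1 pred=T actual=N -> ctr[1]=1
Ev 4: PC=1 idx=1 pred=N actual=T -> ctr[1]=2
Ev 5: PC=4 idx=1 pred=T actual=T -> ctr[1]=3
Ev 6: PC=4 idx=1 pred=T actual=T -> ctr[1]=3
Ev 7: PC=4 idx=1 pred=T actual=N -> ctr[1]=2
Ev 8: PC=4 idx=1 pred=T actual=N -> ctr[1]=1
Ev 9: PC=4 idx=1 pred=N actual=T -> ctr[1]=2
Ev 10: PC=4 idx=1 pred=T actual=T -> ctr[1]=3
Ev 11: PC=4 idx=1 pred=T actual=T -> ctr[1]=3
Ev 12: PC=4 idx=1 pred=T actual=N -> ctr[1]=2

Answer: N N T N T T T T N T T T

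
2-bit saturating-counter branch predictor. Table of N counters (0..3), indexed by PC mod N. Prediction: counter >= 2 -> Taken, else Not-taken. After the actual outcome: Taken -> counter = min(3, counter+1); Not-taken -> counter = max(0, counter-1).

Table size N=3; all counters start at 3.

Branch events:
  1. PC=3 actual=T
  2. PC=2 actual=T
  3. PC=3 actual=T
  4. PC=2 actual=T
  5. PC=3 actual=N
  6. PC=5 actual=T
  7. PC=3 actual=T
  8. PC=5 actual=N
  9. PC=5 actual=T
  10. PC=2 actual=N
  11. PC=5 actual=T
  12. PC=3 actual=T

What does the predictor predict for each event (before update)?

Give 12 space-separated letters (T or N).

Answer: T T T T T T T T T T T T

Derivation:
Ev 1: PC=3 idx=0 pred=T actual=T -> ctr[0]=3
Ev 2: PC=2 idx=2 pred=T actual=T -> ctr[2]=3
Ev 3: PC=3 idx=0 pred=T actual=T -> ctr[0]=3
Ev 4: PC=2 idx=2 pred=T actual=T -> ctr[2]=3
Ev 5: PC=3 idx=0 pred=T actual=N -> ctr[0]=2
Ev 6: PC=5 idx=2 pred=T actual=T -> ctr[2]=3
Ev 7: PC=3 idx=0 pred=T actual=T -> ctr[0]=3
Ev 8: PC=5 idx=2 pred=T actual=N -> ctr[2]=2
Ev 9: PC=5 idx=2 pred=T actual=T -> ctr[2]=3
Ev 10: PC=2 idx=2 pred=T actual=N -> ctr[2]=2
Ev 11: PC=5 idx=2 pred=T actual=T -> ctr[2]=3
Ev 12: PC=3 idx=0 pred=T actual=T -> ctr[0]=3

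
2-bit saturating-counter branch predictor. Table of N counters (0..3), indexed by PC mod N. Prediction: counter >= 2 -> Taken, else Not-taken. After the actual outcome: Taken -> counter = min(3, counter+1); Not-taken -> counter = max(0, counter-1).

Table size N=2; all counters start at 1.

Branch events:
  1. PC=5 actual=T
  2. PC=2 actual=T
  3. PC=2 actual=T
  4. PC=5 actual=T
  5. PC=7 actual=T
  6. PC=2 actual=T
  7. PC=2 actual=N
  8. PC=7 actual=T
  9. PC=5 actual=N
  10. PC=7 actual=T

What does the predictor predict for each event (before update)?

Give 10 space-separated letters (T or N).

Answer: N N T T T T T T T T

Derivation:
Ev 1: PC=5 idx=1 pred=N actual=T -> ctr[1]=2
Ev 2: PC=2 idx=0 pred=N actual=T -> ctr[0]=2
Ev 3: PC=2 idx=0 pred=T actual=T -> ctr[0]=3
Ev 4: PC=5 idx=1 pred=T actual=T -> ctr[1]=3
Ev 5: PC=7 idx=1 pred=T actual=T -> ctr[1]=3
Ev 6: PC=2 idx=0 pred=T actual=T -> ctr[0]=3
Ev 7: PC=2 idx=0 pred=T actual=N -> ctr[0]=2
Ev 8: PC=7 idx=1 pred=T actual=T -> ctr[1]=3
Ev 9: PC=5 idx=1 pred=T actual=N -> ctr[1]=2
Ev 10: PC=7 idx=1 pred=T actual=T -> ctr[1]=3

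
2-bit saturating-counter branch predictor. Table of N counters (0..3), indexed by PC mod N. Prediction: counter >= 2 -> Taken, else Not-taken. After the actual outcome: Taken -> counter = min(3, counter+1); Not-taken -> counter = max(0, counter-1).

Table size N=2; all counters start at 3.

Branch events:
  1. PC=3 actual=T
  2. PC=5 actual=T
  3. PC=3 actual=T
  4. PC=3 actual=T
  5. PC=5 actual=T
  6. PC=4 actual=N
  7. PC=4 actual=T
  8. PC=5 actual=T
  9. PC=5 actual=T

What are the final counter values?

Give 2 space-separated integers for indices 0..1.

Answer: 3 3

Derivation:
Ev 1: PC=3 idx=1 pred=T actual=T -> ctr[1]=3
Ev 2: PC=5 idx=1 pred=T actual=T -> ctr[1]=3
Ev 3: PC=3 idx=1 pred=T actual=T -> ctr[1]=3
Ev 4: PC=3 idx=1 pred=T actual=T -> ctr[1]=3
Ev 5: PC=5 idx=1 pred=T actual=T -> ctr[1]=3
Ev 6: PC=4 idx=0 pred=T actual=N -> ctr[0]=2
Ev 7: PC=4 idx=0 pred=T actual=T -> ctr[0]=3
Ev 8: PC=5 idx=1 pred=T actual=T -> ctr[1]=3
Ev 9: PC=5 idx=1 pred=T actual=T -> ctr[1]=3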